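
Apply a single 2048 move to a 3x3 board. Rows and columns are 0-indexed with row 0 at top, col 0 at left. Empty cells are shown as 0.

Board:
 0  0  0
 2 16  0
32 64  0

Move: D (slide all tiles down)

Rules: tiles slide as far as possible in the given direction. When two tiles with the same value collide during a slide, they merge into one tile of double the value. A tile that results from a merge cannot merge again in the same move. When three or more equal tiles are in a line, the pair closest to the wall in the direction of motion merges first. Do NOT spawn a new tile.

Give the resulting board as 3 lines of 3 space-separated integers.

Slide down:
col 0: [0, 2, 32] -> [0, 2, 32]
col 1: [0, 16, 64] -> [0, 16, 64]
col 2: [0, 0, 0] -> [0, 0, 0]

Answer:  0  0  0
 2 16  0
32 64  0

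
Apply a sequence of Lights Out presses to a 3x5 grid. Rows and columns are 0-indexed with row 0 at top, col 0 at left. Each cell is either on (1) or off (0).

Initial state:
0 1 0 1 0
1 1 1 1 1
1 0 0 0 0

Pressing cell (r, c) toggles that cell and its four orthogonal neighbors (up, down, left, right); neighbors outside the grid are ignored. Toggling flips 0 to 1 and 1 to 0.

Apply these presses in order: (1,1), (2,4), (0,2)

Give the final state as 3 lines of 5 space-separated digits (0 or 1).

Answer: 0 1 1 0 0
0 0 1 1 0
1 1 0 1 1

Derivation:
After press 1 at (1,1):
0 0 0 1 0
0 0 0 1 1
1 1 0 0 0

After press 2 at (2,4):
0 0 0 1 0
0 0 0 1 0
1 1 0 1 1

After press 3 at (0,2):
0 1 1 0 0
0 0 1 1 0
1 1 0 1 1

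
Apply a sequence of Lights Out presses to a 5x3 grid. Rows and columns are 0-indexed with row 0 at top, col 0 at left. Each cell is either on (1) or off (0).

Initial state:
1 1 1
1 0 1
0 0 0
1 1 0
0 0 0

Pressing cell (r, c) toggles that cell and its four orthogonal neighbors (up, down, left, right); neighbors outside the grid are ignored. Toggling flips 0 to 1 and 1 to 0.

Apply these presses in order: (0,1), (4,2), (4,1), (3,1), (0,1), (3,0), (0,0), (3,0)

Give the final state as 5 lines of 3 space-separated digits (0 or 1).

Answer: 0 0 1
0 0 1
0 1 0
0 1 0
1 1 0

Derivation:
After press 1 at (0,1):
0 0 0
1 1 1
0 0 0
1 1 0
0 0 0

After press 2 at (4,2):
0 0 0
1 1 1
0 0 0
1 1 1
0 1 1

After press 3 at (4,1):
0 0 0
1 1 1
0 0 0
1 0 1
1 0 0

After press 4 at (3,1):
0 0 0
1 1 1
0 1 0
0 1 0
1 1 0

After press 5 at (0,1):
1 1 1
1 0 1
0 1 0
0 1 0
1 1 0

After press 6 at (3,0):
1 1 1
1 0 1
1 1 0
1 0 0
0 1 0

After press 7 at (0,0):
0 0 1
0 0 1
1 1 0
1 0 0
0 1 0

After press 8 at (3,0):
0 0 1
0 0 1
0 1 0
0 1 0
1 1 0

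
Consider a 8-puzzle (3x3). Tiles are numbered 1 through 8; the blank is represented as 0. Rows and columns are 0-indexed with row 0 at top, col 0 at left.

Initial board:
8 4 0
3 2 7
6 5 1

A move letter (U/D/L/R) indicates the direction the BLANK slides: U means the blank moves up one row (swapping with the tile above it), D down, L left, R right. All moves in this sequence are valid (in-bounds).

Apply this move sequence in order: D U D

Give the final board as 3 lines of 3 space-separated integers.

Answer: 8 4 7
3 2 0
6 5 1

Derivation:
After move 1 (D):
8 4 7
3 2 0
6 5 1

After move 2 (U):
8 4 0
3 2 7
6 5 1

After move 3 (D):
8 4 7
3 2 0
6 5 1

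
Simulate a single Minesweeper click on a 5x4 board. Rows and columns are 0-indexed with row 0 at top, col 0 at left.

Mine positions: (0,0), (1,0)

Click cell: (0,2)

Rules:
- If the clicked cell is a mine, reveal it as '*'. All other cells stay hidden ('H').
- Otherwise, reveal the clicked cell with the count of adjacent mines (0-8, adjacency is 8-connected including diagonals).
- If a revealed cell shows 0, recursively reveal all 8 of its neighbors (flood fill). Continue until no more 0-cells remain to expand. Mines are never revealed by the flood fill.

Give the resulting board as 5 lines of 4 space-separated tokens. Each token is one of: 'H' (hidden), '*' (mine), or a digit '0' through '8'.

H 2 0 0
H 2 0 0
1 1 0 0
0 0 0 0
0 0 0 0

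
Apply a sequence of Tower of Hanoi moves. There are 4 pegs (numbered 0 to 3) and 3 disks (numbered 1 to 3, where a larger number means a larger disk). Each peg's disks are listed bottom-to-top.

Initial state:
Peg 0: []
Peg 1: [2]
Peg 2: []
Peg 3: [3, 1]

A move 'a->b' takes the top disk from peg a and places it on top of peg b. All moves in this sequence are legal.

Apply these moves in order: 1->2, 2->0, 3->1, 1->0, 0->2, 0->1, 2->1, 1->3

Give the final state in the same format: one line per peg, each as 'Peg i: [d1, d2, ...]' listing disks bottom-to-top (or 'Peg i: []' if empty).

After move 1 (1->2):
Peg 0: []
Peg 1: []
Peg 2: [2]
Peg 3: [3, 1]

After move 2 (2->0):
Peg 0: [2]
Peg 1: []
Peg 2: []
Peg 3: [3, 1]

After move 3 (3->1):
Peg 0: [2]
Peg 1: [1]
Peg 2: []
Peg 3: [3]

After move 4 (1->0):
Peg 0: [2, 1]
Peg 1: []
Peg 2: []
Peg 3: [3]

After move 5 (0->2):
Peg 0: [2]
Peg 1: []
Peg 2: [1]
Peg 3: [3]

After move 6 (0->1):
Peg 0: []
Peg 1: [2]
Peg 2: [1]
Peg 3: [3]

After move 7 (2->1):
Peg 0: []
Peg 1: [2, 1]
Peg 2: []
Peg 3: [3]

After move 8 (1->3):
Peg 0: []
Peg 1: [2]
Peg 2: []
Peg 3: [3, 1]

Answer: Peg 0: []
Peg 1: [2]
Peg 2: []
Peg 3: [3, 1]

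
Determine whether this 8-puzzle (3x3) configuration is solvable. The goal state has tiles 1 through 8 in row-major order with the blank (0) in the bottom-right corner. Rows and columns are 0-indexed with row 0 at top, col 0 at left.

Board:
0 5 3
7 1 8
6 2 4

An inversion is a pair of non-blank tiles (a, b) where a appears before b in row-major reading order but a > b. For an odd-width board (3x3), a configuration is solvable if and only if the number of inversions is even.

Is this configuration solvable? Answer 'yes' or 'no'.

Inversions (pairs i<j in row-major order where tile[i] > tile[j] > 0): 15
15 is odd, so the puzzle is not solvable.

Answer: no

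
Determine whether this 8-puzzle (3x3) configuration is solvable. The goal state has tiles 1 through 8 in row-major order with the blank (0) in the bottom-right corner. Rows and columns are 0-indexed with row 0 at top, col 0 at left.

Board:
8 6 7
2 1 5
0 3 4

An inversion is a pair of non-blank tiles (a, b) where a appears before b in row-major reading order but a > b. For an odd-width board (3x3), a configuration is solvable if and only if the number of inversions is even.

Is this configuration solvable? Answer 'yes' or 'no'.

Inversions (pairs i<j in row-major order where tile[i] > tile[j] > 0): 20
20 is even, so the puzzle is solvable.

Answer: yes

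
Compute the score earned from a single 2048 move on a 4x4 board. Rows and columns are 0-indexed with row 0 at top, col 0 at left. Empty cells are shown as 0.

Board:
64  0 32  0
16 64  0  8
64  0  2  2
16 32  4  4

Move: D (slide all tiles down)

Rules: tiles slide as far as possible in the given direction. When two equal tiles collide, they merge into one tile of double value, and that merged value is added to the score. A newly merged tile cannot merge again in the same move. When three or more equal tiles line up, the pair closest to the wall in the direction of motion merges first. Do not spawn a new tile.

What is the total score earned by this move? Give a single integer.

Slide down:
col 0: [64, 16, 64, 16] -> [64, 16, 64, 16]  score +0 (running 0)
col 1: [0, 64, 0, 32] -> [0, 0, 64, 32]  score +0 (running 0)
col 2: [32, 0, 2, 4] -> [0, 32, 2, 4]  score +0 (running 0)
col 3: [0, 8, 2, 4] -> [0, 8, 2, 4]  score +0 (running 0)
Board after move:
64  0  0  0
16  0 32  8
64 64  2  2
16 32  4  4

Answer: 0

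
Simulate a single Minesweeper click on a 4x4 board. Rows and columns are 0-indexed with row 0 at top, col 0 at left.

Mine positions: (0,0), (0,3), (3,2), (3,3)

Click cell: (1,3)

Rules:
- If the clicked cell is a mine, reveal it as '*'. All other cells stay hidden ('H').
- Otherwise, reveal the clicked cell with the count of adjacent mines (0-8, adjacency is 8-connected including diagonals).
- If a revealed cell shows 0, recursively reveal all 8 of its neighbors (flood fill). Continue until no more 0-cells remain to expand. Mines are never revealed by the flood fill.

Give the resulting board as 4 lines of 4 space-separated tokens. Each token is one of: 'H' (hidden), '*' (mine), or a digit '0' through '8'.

H H H H
H H H 1
H H H H
H H H H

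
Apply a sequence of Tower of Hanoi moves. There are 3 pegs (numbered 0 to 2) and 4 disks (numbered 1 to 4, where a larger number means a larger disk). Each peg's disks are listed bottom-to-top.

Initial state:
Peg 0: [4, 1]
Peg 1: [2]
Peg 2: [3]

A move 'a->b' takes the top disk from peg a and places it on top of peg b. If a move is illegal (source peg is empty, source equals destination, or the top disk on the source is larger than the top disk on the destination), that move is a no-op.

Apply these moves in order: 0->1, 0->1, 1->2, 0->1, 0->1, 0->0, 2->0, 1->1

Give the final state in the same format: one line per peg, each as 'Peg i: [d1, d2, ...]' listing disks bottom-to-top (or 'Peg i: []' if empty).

After move 1 (0->1):
Peg 0: [4]
Peg 1: [2, 1]
Peg 2: [3]

After move 2 (0->1):
Peg 0: [4]
Peg 1: [2, 1]
Peg 2: [3]

After move 3 (1->2):
Peg 0: [4]
Peg 1: [2]
Peg 2: [3, 1]

After move 4 (0->1):
Peg 0: [4]
Peg 1: [2]
Peg 2: [3, 1]

After move 5 (0->1):
Peg 0: [4]
Peg 1: [2]
Peg 2: [3, 1]

After move 6 (0->0):
Peg 0: [4]
Peg 1: [2]
Peg 2: [3, 1]

After move 7 (2->0):
Peg 0: [4, 1]
Peg 1: [2]
Peg 2: [3]

After move 8 (1->1):
Peg 0: [4, 1]
Peg 1: [2]
Peg 2: [3]

Answer: Peg 0: [4, 1]
Peg 1: [2]
Peg 2: [3]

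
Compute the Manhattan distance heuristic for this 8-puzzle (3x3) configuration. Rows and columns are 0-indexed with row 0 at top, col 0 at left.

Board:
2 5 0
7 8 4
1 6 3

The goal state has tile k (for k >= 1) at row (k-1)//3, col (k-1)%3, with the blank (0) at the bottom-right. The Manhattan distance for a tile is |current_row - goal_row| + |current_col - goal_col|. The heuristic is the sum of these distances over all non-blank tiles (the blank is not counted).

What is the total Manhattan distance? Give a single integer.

Answer: 12

Derivation:
Tile 2: at (0,0), goal (0,1), distance |0-0|+|0-1| = 1
Tile 5: at (0,1), goal (1,1), distance |0-1|+|1-1| = 1
Tile 7: at (1,0), goal (2,0), distance |1-2|+|0-0| = 1
Tile 8: at (1,1), goal (2,1), distance |1-2|+|1-1| = 1
Tile 4: at (1,2), goal (1,0), distance |1-1|+|2-0| = 2
Tile 1: at (2,0), goal (0,0), distance |2-0|+|0-0| = 2
Tile 6: at (2,1), goal (1,2), distance |2-1|+|1-2| = 2
Tile 3: at (2,2), goal (0,2), distance |2-0|+|2-2| = 2
Sum: 1 + 1 + 1 + 1 + 2 + 2 + 2 + 2 = 12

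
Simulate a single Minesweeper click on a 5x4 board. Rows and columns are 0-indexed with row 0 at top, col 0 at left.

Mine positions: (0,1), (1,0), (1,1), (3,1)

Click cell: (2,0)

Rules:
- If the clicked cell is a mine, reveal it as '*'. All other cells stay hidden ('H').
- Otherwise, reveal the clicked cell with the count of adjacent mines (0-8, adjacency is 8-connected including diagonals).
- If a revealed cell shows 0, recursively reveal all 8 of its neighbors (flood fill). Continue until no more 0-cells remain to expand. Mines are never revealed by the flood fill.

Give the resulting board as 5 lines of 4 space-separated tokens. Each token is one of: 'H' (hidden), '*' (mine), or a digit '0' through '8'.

H H H H
H H H H
3 H H H
H H H H
H H H H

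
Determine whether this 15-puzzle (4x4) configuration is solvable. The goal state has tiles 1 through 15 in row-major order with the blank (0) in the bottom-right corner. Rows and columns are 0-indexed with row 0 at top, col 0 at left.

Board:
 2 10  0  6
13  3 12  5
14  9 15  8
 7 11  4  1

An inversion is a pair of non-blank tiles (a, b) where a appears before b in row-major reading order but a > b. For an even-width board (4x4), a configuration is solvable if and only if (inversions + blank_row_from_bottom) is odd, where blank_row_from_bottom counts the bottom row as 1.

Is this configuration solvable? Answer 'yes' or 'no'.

Inversions: 55
Blank is in row 0 (0-indexed from top), which is row 4 counting from the bottom (bottom = 1).
55 + 4 = 59, which is odd, so the puzzle is solvable.

Answer: yes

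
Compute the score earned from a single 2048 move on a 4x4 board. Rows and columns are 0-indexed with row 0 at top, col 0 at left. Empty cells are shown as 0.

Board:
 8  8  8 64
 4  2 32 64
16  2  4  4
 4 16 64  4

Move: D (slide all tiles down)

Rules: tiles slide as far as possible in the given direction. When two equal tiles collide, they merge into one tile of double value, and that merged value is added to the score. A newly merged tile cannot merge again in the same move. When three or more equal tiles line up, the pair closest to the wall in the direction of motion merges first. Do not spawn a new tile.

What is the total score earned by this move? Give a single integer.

Slide down:
col 0: [8, 4, 16, 4] -> [8, 4, 16, 4]  score +0 (running 0)
col 1: [8, 2, 2, 16] -> [0, 8, 4, 16]  score +4 (running 4)
col 2: [8, 32, 4, 64] -> [8, 32, 4, 64]  score +0 (running 4)
col 3: [64, 64, 4, 4] -> [0, 0, 128, 8]  score +136 (running 140)
Board after move:
  8   0   8   0
  4   8  32   0
 16   4   4 128
  4  16  64   8

Answer: 140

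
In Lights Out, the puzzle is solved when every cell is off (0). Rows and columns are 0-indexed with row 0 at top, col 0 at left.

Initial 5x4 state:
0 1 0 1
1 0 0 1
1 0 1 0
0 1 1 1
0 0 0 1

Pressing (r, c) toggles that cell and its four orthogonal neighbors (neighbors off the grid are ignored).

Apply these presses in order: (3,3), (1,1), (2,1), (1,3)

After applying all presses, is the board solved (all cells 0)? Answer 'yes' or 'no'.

Answer: yes

Derivation:
After press 1 at (3,3):
0 1 0 1
1 0 0 1
1 0 1 1
0 1 0 0
0 0 0 0

After press 2 at (1,1):
0 0 0 1
0 1 1 1
1 1 1 1
0 1 0 0
0 0 0 0

After press 3 at (2,1):
0 0 0 1
0 0 1 1
0 0 0 1
0 0 0 0
0 0 0 0

After press 4 at (1,3):
0 0 0 0
0 0 0 0
0 0 0 0
0 0 0 0
0 0 0 0

Lights still on: 0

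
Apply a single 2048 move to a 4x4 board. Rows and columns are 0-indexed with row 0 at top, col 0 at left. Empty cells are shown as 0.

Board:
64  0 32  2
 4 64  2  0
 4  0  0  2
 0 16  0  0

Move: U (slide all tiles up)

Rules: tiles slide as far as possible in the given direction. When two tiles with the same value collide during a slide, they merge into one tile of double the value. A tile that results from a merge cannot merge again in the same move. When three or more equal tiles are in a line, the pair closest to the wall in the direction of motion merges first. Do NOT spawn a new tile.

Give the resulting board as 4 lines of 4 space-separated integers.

Answer: 64 64 32  4
 8 16  2  0
 0  0  0  0
 0  0  0  0

Derivation:
Slide up:
col 0: [64, 4, 4, 0] -> [64, 8, 0, 0]
col 1: [0, 64, 0, 16] -> [64, 16, 0, 0]
col 2: [32, 2, 0, 0] -> [32, 2, 0, 0]
col 3: [2, 0, 2, 0] -> [4, 0, 0, 0]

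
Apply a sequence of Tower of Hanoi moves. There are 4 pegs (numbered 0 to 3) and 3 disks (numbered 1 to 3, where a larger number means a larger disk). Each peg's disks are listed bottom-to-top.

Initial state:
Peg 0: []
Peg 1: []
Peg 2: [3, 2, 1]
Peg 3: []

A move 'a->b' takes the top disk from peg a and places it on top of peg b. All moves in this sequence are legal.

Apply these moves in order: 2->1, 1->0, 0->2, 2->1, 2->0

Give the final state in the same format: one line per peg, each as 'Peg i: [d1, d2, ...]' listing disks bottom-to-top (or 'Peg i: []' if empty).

Answer: Peg 0: [2]
Peg 1: [1]
Peg 2: [3]
Peg 3: []

Derivation:
After move 1 (2->1):
Peg 0: []
Peg 1: [1]
Peg 2: [3, 2]
Peg 3: []

After move 2 (1->0):
Peg 0: [1]
Peg 1: []
Peg 2: [3, 2]
Peg 3: []

After move 3 (0->2):
Peg 0: []
Peg 1: []
Peg 2: [3, 2, 1]
Peg 3: []

After move 4 (2->1):
Peg 0: []
Peg 1: [1]
Peg 2: [3, 2]
Peg 3: []

After move 5 (2->0):
Peg 0: [2]
Peg 1: [1]
Peg 2: [3]
Peg 3: []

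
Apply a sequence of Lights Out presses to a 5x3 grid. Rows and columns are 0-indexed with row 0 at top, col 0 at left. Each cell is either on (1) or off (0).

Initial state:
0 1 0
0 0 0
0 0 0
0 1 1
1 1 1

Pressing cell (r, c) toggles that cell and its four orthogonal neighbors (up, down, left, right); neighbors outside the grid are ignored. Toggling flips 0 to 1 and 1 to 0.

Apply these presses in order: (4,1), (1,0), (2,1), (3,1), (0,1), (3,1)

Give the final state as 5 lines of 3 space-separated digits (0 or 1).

Answer: 0 0 1
1 1 0
0 1 1
0 1 1
0 0 0

Derivation:
After press 1 at (4,1):
0 1 0
0 0 0
0 0 0
0 0 1
0 0 0

After press 2 at (1,0):
1 1 0
1 1 0
1 0 0
0 0 1
0 0 0

After press 3 at (2,1):
1 1 0
1 0 0
0 1 1
0 1 1
0 0 0

After press 4 at (3,1):
1 1 0
1 0 0
0 0 1
1 0 0
0 1 0

After press 5 at (0,1):
0 0 1
1 1 0
0 0 1
1 0 0
0 1 0

After press 6 at (3,1):
0 0 1
1 1 0
0 1 1
0 1 1
0 0 0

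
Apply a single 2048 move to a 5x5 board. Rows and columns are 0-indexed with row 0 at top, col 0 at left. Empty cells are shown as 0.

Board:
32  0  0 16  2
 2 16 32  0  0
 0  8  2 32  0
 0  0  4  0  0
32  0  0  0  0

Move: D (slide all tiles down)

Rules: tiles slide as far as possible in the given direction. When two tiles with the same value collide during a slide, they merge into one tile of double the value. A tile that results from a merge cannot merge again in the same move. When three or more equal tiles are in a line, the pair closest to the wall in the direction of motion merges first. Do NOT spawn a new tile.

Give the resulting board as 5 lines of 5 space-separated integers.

Slide down:
col 0: [32, 2, 0, 0, 32] -> [0, 0, 32, 2, 32]
col 1: [0, 16, 8, 0, 0] -> [0, 0, 0, 16, 8]
col 2: [0, 32, 2, 4, 0] -> [0, 0, 32, 2, 4]
col 3: [16, 0, 32, 0, 0] -> [0, 0, 0, 16, 32]
col 4: [2, 0, 0, 0, 0] -> [0, 0, 0, 0, 2]

Answer:  0  0  0  0  0
 0  0  0  0  0
32  0 32  0  0
 2 16  2 16  0
32  8  4 32  2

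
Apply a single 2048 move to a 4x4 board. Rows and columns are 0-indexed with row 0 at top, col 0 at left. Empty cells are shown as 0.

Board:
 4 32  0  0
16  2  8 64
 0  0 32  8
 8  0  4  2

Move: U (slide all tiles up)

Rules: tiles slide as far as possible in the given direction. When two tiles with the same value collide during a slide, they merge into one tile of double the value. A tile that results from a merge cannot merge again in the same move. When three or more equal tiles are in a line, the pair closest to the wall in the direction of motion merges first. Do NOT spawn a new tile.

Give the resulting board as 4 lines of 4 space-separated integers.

Answer:  4 32  8 64
16  2 32  8
 8  0  4  2
 0  0  0  0

Derivation:
Slide up:
col 0: [4, 16, 0, 8] -> [4, 16, 8, 0]
col 1: [32, 2, 0, 0] -> [32, 2, 0, 0]
col 2: [0, 8, 32, 4] -> [8, 32, 4, 0]
col 3: [0, 64, 8, 2] -> [64, 8, 2, 0]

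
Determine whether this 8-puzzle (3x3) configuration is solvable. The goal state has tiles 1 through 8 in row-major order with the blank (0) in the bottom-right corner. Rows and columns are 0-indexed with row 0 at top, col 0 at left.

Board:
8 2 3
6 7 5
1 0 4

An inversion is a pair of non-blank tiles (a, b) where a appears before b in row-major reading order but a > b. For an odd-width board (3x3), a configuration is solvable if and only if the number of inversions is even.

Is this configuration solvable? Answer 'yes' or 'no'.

Inversions (pairs i<j in row-major order where tile[i] > tile[j] > 0): 17
17 is odd, so the puzzle is not solvable.

Answer: no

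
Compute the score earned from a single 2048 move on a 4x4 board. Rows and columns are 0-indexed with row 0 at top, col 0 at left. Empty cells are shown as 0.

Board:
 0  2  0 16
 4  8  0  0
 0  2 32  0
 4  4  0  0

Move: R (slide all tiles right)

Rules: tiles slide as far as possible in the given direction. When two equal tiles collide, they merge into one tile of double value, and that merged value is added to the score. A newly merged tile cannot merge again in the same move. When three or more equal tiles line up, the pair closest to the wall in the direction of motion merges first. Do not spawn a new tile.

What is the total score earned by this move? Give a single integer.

Answer: 8

Derivation:
Slide right:
row 0: [0, 2, 0, 16] -> [0, 0, 2, 16]  score +0 (running 0)
row 1: [4, 8, 0, 0] -> [0, 0, 4, 8]  score +0 (running 0)
row 2: [0, 2, 32, 0] -> [0, 0, 2, 32]  score +0 (running 0)
row 3: [4, 4, 0, 0] -> [0, 0, 0, 8]  score +8 (running 8)
Board after move:
 0  0  2 16
 0  0  4  8
 0  0  2 32
 0  0  0  8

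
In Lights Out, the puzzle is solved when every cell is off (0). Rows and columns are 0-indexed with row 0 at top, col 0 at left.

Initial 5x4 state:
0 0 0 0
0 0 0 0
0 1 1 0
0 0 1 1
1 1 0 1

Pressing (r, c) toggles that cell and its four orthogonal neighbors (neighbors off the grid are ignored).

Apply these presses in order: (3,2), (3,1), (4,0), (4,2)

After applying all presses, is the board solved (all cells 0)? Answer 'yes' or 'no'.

Answer: yes

Derivation:
After press 1 at (3,2):
0 0 0 0
0 0 0 0
0 1 0 0
0 1 0 0
1 1 1 1

After press 2 at (3,1):
0 0 0 0
0 0 0 0
0 0 0 0
1 0 1 0
1 0 1 1

After press 3 at (4,0):
0 0 0 0
0 0 0 0
0 0 0 0
0 0 1 0
0 1 1 1

After press 4 at (4,2):
0 0 0 0
0 0 0 0
0 0 0 0
0 0 0 0
0 0 0 0

Lights still on: 0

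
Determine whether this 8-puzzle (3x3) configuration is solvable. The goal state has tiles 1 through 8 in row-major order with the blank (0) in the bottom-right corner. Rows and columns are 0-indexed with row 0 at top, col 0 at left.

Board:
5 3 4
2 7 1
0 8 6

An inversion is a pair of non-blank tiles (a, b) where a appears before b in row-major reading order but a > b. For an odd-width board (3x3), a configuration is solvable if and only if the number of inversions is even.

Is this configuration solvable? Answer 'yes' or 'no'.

Answer: yes

Derivation:
Inversions (pairs i<j in row-major order where tile[i] > tile[j] > 0): 12
12 is even, so the puzzle is solvable.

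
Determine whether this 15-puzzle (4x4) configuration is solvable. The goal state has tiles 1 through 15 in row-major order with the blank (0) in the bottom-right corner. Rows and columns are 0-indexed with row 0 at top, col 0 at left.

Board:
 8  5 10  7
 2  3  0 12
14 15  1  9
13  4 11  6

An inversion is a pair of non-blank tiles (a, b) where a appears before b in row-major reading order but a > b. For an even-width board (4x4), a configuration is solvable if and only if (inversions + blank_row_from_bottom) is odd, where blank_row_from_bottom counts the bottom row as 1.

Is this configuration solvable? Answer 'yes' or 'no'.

Answer: yes

Derivation:
Inversions: 48
Blank is in row 1 (0-indexed from top), which is row 3 counting from the bottom (bottom = 1).
48 + 3 = 51, which is odd, so the puzzle is solvable.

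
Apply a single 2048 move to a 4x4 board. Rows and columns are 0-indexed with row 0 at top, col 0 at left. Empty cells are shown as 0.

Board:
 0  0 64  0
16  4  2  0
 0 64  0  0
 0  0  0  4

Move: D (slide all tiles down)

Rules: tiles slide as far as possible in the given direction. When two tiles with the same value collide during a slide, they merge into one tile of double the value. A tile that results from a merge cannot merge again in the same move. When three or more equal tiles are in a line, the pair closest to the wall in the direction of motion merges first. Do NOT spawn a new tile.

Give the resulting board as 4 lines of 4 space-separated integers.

Slide down:
col 0: [0, 16, 0, 0] -> [0, 0, 0, 16]
col 1: [0, 4, 64, 0] -> [0, 0, 4, 64]
col 2: [64, 2, 0, 0] -> [0, 0, 64, 2]
col 3: [0, 0, 0, 4] -> [0, 0, 0, 4]

Answer:  0  0  0  0
 0  0  0  0
 0  4 64  0
16 64  2  4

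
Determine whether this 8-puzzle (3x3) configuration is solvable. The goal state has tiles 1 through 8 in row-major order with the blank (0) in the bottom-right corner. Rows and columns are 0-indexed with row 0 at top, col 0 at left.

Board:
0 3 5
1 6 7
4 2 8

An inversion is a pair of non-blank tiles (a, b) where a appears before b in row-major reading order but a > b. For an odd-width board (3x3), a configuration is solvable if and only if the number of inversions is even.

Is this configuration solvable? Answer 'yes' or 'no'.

Inversions (pairs i<j in row-major order where tile[i] > tile[j] > 0): 10
10 is even, so the puzzle is solvable.

Answer: yes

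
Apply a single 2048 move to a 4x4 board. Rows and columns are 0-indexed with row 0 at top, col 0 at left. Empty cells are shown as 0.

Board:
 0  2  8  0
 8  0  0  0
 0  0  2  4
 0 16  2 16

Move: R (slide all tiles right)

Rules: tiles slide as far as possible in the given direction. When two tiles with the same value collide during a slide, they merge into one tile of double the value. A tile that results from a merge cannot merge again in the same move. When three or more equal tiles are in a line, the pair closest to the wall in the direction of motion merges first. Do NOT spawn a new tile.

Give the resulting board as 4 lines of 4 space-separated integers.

Answer:  0  0  2  8
 0  0  0  8
 0  0  2  4
 0 16  2 16

Derivation:
Slide right:
row 0: [0, 2, 8, 0] -> [0, 0, 2, 8]
row 1: [8, 0, 0, 0] -> [0, 0, 0, 8]
row 2: [0, 0, 2, 4] -> [0, 0, 2, 4]
row 3: [0, 16, 2, 16] -> [0, 16, 2, 16]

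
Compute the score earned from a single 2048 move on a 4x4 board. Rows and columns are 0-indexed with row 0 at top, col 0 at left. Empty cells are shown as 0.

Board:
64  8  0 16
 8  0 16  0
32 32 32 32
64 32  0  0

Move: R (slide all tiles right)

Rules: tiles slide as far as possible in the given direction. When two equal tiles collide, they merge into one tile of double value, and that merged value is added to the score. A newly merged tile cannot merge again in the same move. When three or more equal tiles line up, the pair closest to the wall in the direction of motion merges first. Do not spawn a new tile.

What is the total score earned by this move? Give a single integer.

Answer: 128

Derivation:
Slide right:
row 0: [64, 8, 0, 16] -> [0, 64, 8, 16]  score +0 (running 0)
row 1: [8, 0, 16, 0] -> [0, 0, 8, 16]  score +0 (running 0)
row 2: [32, 32, 32, 32] -> [0, 0, 64, 64]  score +128 (running 128)
row 3: [64, 32, 0, 0] -> [0, 0, 64, 32]  score +0 (running 128)
Board after move:
 0 64  8 16
 0  0  8 16
 0  0 64 64
 0  0 64 32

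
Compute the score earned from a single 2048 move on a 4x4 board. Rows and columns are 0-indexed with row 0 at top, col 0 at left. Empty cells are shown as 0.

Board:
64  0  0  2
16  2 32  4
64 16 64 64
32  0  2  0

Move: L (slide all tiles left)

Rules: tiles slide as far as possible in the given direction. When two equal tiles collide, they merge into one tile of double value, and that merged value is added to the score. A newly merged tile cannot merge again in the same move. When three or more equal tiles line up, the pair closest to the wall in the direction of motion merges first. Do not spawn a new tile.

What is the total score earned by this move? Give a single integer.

Slide left:
row 0: [64, 0, 0, 2] -> [64, 2, 0, 0]  score +0 (running 0)
row 1: [16, 2, 32, 4] -> [16, 2, 32, 4]  score +0 (running 0)
row 2: [64, 16, 64, 64] -> [64, 16, 128, 0]  score +128 (running 128)
row 3: [32, 0, 2, 0] -> [32, 2, 0, 0]  score +0 (running 128)
Board after move:
 64   2   0   0
 16   2  32   4
 64  16 128   0
 32   2   0   0

Answer: 128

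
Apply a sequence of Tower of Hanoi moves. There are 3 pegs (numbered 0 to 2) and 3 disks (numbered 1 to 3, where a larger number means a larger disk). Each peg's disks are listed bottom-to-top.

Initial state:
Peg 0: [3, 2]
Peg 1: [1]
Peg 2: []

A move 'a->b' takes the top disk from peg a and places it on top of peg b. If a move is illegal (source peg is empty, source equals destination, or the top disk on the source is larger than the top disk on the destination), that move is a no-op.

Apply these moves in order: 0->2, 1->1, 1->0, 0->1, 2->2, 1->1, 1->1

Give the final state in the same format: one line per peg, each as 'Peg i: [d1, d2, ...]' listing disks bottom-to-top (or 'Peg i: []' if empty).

After move 1 (0->2):
Peg 0: [3]
Peg 1: [1]
Peg 2: [2]

After move 2 (1->1):
Peg 0: [3]
Peg 1: [1]
Peg 2: [2]

After move 3 (1->0):
Peg 0: [3, 1]
Peg 1: []
Peg 2: [2]

After move 4 (0->1):
Peg 0: [3]
Peg 1: [1]
Peg 2: [2]

After move 5 (2->2):
Peg 0: [3]
Peg 1: [1]
Peg 2: [2]

After move 6 (1->1):
Peg 0: [3]
Peg 1: [1]
Peg 2: [2]

After move 7 (1->1):
Peg 0: [3]
Peg 1: [1]
Peg 2: [2]

Answer: Peg 0: [3]
Peg 1: [1]
Peg 2: [2]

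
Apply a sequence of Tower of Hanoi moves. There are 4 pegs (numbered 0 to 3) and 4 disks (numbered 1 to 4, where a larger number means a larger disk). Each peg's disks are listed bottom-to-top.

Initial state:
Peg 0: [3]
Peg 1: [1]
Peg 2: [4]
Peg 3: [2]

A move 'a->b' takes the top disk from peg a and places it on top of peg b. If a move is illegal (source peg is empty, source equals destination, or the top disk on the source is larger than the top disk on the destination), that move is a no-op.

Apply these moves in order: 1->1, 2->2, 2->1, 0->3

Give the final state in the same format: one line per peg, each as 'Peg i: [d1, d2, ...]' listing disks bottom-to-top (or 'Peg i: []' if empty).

Answer: Peg 0: [3]
Peg 1: [1]
Peg 2: [4]
Peg 3: [2]

Derivation:
After move 1 (1->1):
Peg 0: [3]
Peg 1: [1]
Peg 2: [4]
Peg 3: [2]

After move 2 (2->2):
Peg 0: [3]
Peg 1: [1]
Peg 2: [4]
Peg 3: [2]

After move 3 (2->1):
Peg 0: [3]
Peg 1: [1]
Peg 2: [4]
Peg 3: [2]

After move 4 (0->3):
Peg 0: [3]
Peg 1: [1]
Peg 2: [4]
Peg 3: [2]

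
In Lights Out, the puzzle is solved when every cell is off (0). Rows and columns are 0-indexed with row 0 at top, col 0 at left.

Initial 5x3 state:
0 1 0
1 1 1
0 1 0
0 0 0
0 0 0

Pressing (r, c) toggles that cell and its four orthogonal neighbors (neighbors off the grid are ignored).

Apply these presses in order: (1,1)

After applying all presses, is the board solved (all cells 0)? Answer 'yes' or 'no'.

Answer: yes

Derivation:
After press 1 at (1,1):
0 0 0
0 0 0
0 0 0
0 0 0
0 0 0

Lights still on: 0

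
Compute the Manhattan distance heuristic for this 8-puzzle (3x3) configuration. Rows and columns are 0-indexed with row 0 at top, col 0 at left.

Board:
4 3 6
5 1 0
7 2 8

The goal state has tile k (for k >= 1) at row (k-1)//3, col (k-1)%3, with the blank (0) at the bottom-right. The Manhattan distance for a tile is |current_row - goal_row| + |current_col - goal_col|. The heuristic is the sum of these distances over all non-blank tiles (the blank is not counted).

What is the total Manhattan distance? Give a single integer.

Answer: 9

Derivation:
Tile 4: (0,0)->(1,0) = 1
Tile 3: (0,1)->(0,2) = 1
Tile 6: (0,2)->(1,2) = 1
Tile 5: (1,0)->(1,1) = 1
Tile 1: (1,1)->(0,0) = 2
Tile 7: (2,0)->(2,0) = 0
Tile 2: (2,1)->(0,1) = 2
Tile 8: (2,2)->(2,1) = 1
Sum: 1 + 1 + 1 + 1 + 2 + 0 + 2 + 1 = 9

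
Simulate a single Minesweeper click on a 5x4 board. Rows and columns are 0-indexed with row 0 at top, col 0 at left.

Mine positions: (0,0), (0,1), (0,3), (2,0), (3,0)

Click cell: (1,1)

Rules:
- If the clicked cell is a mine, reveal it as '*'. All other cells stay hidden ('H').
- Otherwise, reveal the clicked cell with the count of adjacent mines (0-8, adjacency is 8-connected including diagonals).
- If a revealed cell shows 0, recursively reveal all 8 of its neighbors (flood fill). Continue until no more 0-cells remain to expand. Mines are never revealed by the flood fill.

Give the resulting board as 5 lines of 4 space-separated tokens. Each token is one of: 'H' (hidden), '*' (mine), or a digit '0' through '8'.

H H H H
H 3 H H
H H H H
H H H H
H H H H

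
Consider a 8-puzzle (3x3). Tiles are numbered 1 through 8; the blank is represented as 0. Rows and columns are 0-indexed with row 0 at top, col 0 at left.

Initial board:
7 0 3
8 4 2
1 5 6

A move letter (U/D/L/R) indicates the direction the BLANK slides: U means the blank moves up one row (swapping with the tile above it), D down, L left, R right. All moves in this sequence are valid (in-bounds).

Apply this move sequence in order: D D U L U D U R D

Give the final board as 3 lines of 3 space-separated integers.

Answer: 4 8 3
7 0 2
1 5 6

Derivation:
After move 1 (D):
7 4 3
8 0 2
1 5 6

After move 2 (D):
7 4 3
8 5 2
1 0 6

After move 3 (U):
7 4 3
8 0 2
1 5 6

After move 4 (L):
7 4 3
0 8 2
1 5 6

After move 5 (U):
0 4 3
7 8 2
1 5 6

After move 6 (D):
7 4 3
0 8 2
1 5 6

After move 7 (U):
0 4 3
7 8 2
1 5 6

After move 8 (R):
4 0 3
7 8 2
1 5 6

After move 9 (D):
4 8 3
7 0 2
1 5 6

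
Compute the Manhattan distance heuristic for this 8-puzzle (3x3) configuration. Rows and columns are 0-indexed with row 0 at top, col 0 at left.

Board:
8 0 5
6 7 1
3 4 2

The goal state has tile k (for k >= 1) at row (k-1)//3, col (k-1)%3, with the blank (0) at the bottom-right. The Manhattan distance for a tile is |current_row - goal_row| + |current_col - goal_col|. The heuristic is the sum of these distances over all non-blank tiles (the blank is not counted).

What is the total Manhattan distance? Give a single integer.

Tile 8: at (0,0), goal (2,1), distance |0-2|+|0-1| = 3
Tile 5: at (0,2), goal (1,1), distance |0-1|+|2-1| = 2
Tile 6: at (1,0), goal (1,2), distance |1-1|+|0-2| = 2
Tile 7: at (1,1), goal (2,0), distance |1-2|+|1-0| = 2
Tile 1: at (1,2), goal (0,0), distance |1-0|+|2-0| = 3
Tile 3: at (2,0), goal (0,2), distance |2-0|+|0-2| = 4
Tile 4: at (2,1), goal (1,0), distance |2-1|+|1-0| = 2
Tile 2: at (2,2), goal (0,1), distance |2-0|+|2-1| = 3
Sum: 3 + 2 + 2 + 2 + 3 + 4 + 2 + 3 = 21

Answer: 21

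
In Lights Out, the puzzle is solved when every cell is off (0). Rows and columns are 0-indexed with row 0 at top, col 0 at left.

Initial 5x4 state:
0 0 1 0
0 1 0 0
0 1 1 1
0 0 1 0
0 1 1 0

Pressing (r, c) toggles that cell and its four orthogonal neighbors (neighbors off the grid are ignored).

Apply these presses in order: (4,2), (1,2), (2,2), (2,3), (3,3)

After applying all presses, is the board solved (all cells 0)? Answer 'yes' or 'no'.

After press 1 at (4,2):
0 0 1 0
0 1 0 0
0 1 1 1
0 0 0 0
0 0 0 1

After press 2 at (1,2):
0 0 0 0
0 0 1 1
0 1 0 1
0 0 0 0
0 0 0 1

After press 3 at (2,2):
0 0 0 0
0 0 0 1
0 0 1 0
0 0 1 0
0 0 0 1

After press 4 at (2,3):
0 0 0 0
0 0 0 0
0 0 0 1
0 0 1 1
0 0 0 1

After press 5 at (3,3):
0 0 0 0
0 0 0 0
0 0 0 0
0 0 0 0
0 0 0 0

Lights still on: 0

Answer: yes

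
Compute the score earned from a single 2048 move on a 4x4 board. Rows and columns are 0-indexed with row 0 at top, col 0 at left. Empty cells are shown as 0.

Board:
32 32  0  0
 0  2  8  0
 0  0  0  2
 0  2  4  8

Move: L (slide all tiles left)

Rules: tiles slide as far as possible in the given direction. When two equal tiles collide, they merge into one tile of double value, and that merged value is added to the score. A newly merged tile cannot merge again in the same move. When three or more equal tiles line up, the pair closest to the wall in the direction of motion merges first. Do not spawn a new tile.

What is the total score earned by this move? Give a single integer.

Slide left:
row 0: [32, 32, 0, 0] -> [64, 0, 0, 0]  score +64 (running 64)
row 1: [0, 2, 8, 0] -> [2, 8, 0, 0]  score +0 (running 64)
row 2: [0, 0, 0, 2] -> [2, 0, 0, 0]  score +0 (running 64)
row 3: [0, 2, 4, 8] -> [2, 4, 8, 0]  score +0 (running 64)
Board after move:
64  0  0  0
 2  8  0  0
 2  0  0  0
 2  4  8  0

Answer: 64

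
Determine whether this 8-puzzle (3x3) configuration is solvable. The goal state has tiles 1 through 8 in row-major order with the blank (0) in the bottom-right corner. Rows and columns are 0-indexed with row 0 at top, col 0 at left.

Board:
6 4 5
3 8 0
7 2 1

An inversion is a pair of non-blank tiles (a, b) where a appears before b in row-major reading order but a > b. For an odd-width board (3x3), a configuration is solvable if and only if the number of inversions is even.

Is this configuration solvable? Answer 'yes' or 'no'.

Answer: no

Derivation:
Inversions (pairs i<j in row-major order where tile[i] > tile[j] > 0): 19
19 is odd, so the puzzle is not solvable.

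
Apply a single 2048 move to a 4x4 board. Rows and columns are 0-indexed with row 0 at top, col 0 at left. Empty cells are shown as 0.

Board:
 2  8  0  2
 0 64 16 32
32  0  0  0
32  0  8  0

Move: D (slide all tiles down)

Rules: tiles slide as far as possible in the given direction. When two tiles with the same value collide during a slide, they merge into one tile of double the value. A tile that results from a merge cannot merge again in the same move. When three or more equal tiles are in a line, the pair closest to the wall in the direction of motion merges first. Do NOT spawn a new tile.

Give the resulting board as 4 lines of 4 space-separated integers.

Answer:  0  0  0  0
 0  0  0  0
 2  8 16  2
64 64  8 32

Derivation:
Slide down:
col 0: [2, 0, 32, 32] -> [0, 0, 2, 64]
col 1: [8, 64, 0, 0] -> [0, 0, 8, 64]
col 2: [0, 16, 0, 8] -> [0, 0, 16, 8]
col 3: [2, 32, 0, 0] -> [0, 0, 2, 32]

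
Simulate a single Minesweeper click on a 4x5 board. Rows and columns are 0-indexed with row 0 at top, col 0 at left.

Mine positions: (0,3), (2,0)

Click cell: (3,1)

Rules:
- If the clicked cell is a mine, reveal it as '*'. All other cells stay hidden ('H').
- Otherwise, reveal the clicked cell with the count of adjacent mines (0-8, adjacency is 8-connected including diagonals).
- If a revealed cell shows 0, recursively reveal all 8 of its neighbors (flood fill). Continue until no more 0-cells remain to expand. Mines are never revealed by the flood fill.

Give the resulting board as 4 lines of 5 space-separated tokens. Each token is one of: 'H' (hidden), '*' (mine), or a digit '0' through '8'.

H H H H H
H H H H H
H H H H H
H 1 H H H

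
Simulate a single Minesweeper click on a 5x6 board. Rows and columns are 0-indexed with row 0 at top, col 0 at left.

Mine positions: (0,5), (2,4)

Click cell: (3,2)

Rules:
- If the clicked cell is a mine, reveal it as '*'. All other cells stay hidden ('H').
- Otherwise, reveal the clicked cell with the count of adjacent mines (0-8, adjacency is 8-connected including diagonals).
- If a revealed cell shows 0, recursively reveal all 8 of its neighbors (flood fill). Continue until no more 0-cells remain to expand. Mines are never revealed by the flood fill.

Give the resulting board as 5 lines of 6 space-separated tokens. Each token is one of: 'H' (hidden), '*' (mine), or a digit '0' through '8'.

0 0 0 0 1 H
0 0 0 1 2 H
0 0 0 1 H H
0 0 0 1 1 1
0 0 0 0 0 0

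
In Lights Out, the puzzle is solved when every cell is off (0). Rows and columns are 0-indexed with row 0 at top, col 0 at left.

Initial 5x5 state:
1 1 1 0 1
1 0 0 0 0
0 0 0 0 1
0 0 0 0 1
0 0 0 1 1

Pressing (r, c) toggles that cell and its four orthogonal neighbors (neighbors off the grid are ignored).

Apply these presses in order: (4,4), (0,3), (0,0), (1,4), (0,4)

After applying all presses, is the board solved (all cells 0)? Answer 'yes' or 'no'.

Answer: yes

Derivation:
After press 1 at (4,4):
1 1 1 0 1
1 0 0 0 0
0 0 0 0 1
0 0 0 0 0
0 0 0 0 0

After press 2 at (0,3):
1 1 0 1 0
1 0 0 1 0
0 0 0 0 1
0 0 0 0 0
0 0 0 0 0

After press 3 at (0,0):
0 0 0 1 0
0 0 0 1 0
0 0 0 0 1
0 0 0 0 0
0 0 0 0 0

After press 4 at (1,4):
0 0 0 1 1
0 0 0 0 1
0 0 0 0 0
0 0 0 0 0
0 0 0 0 0

After press 5 at (0,4):
0 0 0 0 0
0 0 0 0 0
0 0 0 0 0
0 0 0 0 0
0 0 0 0 0

Lights still on: 0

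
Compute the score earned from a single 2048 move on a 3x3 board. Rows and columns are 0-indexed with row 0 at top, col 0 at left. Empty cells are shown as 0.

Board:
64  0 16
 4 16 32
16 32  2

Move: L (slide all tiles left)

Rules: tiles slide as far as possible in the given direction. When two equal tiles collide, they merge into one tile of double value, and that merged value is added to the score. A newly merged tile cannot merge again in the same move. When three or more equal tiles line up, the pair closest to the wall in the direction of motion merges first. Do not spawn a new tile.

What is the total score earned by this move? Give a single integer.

Slide left:
row 0: [64, 0, 16] -> [64, 16, 0]  score +0 (running 0)
row 1: [4, 16, 32] -> [4, 16, 32]  score +0 (running 0)
row 2: [16, 32, 2] -> [16, 32, 2]  score +0 (running 0)
Board after move:
64 16  0
 4 16 32
16 32  2

Answer: 0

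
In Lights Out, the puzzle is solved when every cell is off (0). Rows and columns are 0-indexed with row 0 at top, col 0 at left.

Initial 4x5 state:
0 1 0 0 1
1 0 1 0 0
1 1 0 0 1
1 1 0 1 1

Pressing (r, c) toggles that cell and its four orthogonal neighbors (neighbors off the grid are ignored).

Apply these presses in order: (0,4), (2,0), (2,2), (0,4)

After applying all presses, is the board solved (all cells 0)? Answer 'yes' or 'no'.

After press 1 at (0,4):
0 1 0 1 0
1 0 1 0 1
1 1 0 0 1
1 1 0 1 1

After press 2 at (2,0):
0 1 0 1 0
0 0 1 0 1
0 0 0 0 1
0 1 0 1 1

After press 3 at (2,2):
0 1 0 1 0
0 0 0 0 1
0 1 1 1 1
0 1 1 1 1

After press 4 at (0,4):
0 1 0 0 1
0 0 0 0 0
0 1 1 1 1
0 1 1 1 1

Lights still on: 10

Answer: no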